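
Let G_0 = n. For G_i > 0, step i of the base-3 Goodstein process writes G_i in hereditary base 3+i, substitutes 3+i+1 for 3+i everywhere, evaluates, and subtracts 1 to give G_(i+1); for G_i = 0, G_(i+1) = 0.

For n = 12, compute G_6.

69

[0] 12 ≡ 3^2 + 3 (base 3). Lift 4: 20. −1: 19.
[1] 19 ≡ 4^2 + 3 (base 4). Lift 5: 28. −1: 27.
[2] 27 ≡ 5^2 + 2 (base 5). Lift 6: 38. −1: 37.
[3] 37 ≡ 6^2 + 1 (base 6). Lift 7: 50. −1: 49.
[4] 49 ≡ 7^2 (base 7). Lift 8: 64. −1: 63.
[5] 63 ≡ 7·8 + 7 (base 8). Lift 9: 70. −1: 69.
[6] 69 ≡ 7·9 + 6 (base 9). Lift 10: 76. −1: 75.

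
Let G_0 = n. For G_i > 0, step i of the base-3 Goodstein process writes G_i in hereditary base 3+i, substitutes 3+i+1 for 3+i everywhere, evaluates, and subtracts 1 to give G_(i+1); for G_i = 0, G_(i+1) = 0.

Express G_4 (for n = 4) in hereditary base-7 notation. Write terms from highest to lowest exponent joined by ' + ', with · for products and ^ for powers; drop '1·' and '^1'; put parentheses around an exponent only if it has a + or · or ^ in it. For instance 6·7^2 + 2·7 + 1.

G_0 = 4. HB_3(4) = 3 + 1. Bump = 5. G_1 = 4.
G_1 = 4. HB_4(4) = 4. Bump = 5. G_2 = 4.
G_2 = 4. HB_5(4) = 4. Bump = 4. G_3 = 3.
G_3 = 3. HB_6(3) = 3. Bump = 3. G_4 = 2.
G_4 = 2. HB_7(2) = 2. Bump = 2. G_5 = 1.

2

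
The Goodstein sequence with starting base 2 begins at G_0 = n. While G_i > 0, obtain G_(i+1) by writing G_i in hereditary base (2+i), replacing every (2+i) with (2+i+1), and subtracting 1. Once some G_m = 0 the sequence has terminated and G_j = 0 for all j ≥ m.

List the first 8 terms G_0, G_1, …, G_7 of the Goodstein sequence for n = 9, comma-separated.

9, 81, 1023, 9842, 140743, 2471826, 50333399, 1162263921

G_0=9  [base 2] 2^(2 + 1) + 1  →[2↦3]→  3^(3 + 1) + 1 = 82  −1 ⇒ G_1=81
G_1=81  [base 3] 3^(3 + 1)  →[3↦4]→  4^(4 + 1) = 1024  −1 ⇒ G_2=1023
G_2=1023  [base 4] 3·4^4 + 3·4^3 + 3·4^2 + 3·4 + 3  →[4↦5]→  3·5^5 + 3·5^3 + 3·5^2 + 3·5 + 3 = 9843  −1 ⇒ G_3=9842
G_3=9842  [base 5] 3·5^5 + 3·5^3 + 3·5^2 + 3·5 + 2  →[5↦6]→  3·6^6 + 3·6^3 + 3·6^2 + 3·6 + 2 = 140744  −1 ⇒ G_4=140743
G_4=140743  [base 6] 3·6^6 + 3·6^3 + 3·6^2 + 3·6 + 1  →[6↦7]→  3·7^7 + 3·7^3 + 3·7^2 + 3·7 + 1 = 2471827  −1 ⇒ G_5=2471826
G_5=2471826  [base 7] 3·7^7 + 3·7^3 + 3·7^2 + 3·7  →[7↦8]→  3·8^8 + 3·8^3 + 3·8^2 + 3·8 = 50333400  −1 ⇒ G_6=50333399
G_6=50333399  [base 8] 3·8^8 + 3·8^3 + 3·8^2 + 2·8 + 7  →[8↦9]→  3·9^9 + 3·9^3 + 3·9^2 + 2·9 + 7 = 1162263922  −1 ⇒ G_7=1162263921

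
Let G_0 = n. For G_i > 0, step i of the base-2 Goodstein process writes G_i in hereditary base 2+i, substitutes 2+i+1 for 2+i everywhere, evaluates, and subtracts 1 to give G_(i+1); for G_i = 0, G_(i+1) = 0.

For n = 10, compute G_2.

base 2: 10 = 2^(2 + 1) + 2; at 3: 3^(3 + 1) + 3 = 84; next = 83
base 3: 83 = 3^(3 + 1) + 2; at 4: 4^(4 + 1) + 2 = 1026; next = 1025
base 4: 1025 = 4^(4 + 1) + 1; at 5: 5^(5 + 1) + 1 = 15626; next = 15625

1025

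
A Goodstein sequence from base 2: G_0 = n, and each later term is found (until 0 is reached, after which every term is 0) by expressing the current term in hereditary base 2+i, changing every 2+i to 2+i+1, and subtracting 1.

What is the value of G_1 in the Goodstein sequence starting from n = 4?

26

G_0=4  [base 2] 2^2  →[2↦3]→  3^3 = 27  −1 ⇒ G_1=26
G_1=26  [base 3] 2·3^2 + 2·3 + 2  →[3↦4]→  2·4^2 + 2·4 + 2 = 42  −1 ⇒ G_2=41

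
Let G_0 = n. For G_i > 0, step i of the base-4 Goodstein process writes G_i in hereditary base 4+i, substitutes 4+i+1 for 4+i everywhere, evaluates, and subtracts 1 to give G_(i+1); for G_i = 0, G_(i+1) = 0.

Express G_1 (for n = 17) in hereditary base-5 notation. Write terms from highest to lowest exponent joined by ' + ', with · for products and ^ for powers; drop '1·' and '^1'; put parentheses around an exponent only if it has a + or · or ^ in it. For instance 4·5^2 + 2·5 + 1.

i=0: 17 = 4^2 + 1 (b=4); 4→5: 5^2 + 1 = 26; 26−1 = 25
i=1: 25 = 5^2 (b=5); 5→6: 6^2 = 36; 36−1 = 35

5^2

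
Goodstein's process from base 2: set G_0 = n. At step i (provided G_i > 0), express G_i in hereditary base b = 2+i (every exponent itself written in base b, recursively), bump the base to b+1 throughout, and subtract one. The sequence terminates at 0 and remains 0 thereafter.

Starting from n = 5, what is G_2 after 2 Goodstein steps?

255

base 2: 5 = 2^2 + 1; at 3: 3^3 + 1 = 28; next = 27
base 3: 27 = 3^3; at 4: 4^4 = 256; next = 255
base 4: 255 = 3·4^3 + 3·4^2 + 3·4 + 3; at 5: 3·5^3 + 3·5^2 + 3·5 + 3 = 468; next = 467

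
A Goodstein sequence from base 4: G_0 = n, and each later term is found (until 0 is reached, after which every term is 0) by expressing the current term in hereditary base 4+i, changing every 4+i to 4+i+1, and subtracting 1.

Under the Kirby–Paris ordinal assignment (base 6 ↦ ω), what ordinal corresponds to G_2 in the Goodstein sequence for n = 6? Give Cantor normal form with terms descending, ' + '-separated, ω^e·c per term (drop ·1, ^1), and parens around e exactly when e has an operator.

base 4: 6 = 4 + 2; at 5: 5 + 2 = 7; next = 6
base 5: 6 = 5 + 1; at 6: 6 + 1 = 7; next = 6
base 6: 6 = 6; at 7: 7 = 7; next = 6

ω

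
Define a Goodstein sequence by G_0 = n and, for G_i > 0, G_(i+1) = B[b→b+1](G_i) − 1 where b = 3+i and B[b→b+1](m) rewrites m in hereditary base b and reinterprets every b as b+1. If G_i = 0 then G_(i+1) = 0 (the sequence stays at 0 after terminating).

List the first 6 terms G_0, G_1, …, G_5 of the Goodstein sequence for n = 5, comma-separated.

step 0: 5 = 3 + 2; sub 4 for 3: 4 + 2; = 6; G_1 = 6−1 = 5
step 1: 5 = 4 + 1; sub 5 for 4: 5 + 1; = 6; G_2 = 6−1 = 5
step 2: 5 = 5; sub 6 for 5: 6; = 6; G_3 = 6−1 = 5
step 3: 5 = 5; sub 7 for 6: 5; = 5; G_4 = 5−1 = 4
step 4: 4 = 4; sub 8 for 7: 4; = 4; G_5 = 4−1 = 3

5, 5, 5, 5, 4, 3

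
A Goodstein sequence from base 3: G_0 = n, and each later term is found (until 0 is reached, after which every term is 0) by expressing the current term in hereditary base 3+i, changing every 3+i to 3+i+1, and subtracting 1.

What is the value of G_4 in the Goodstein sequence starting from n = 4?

[0] 4 ≡ 3 + 1 (base 3). Lift 4: 5. −1: 4.
[1] 4 ≡ 4 (base 4). Lift 5: 5. −1: 4.
[2] 4 ≡ 4 (base 5). Lift 6: 4. −1: 3.
[3] 3 ≡ 3 (base 6). Lift 7: 3. −1: 2.
[4] 2 ≡ 2 (base 7). Lift 8: 2. −1: 1.

2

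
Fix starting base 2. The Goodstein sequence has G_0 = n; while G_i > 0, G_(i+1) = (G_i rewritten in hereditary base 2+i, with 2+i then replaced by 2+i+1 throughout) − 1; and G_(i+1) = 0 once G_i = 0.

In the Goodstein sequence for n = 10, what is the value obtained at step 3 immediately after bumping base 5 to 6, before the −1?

[0] 10 ≡ 2^(2 + 1) + 2 (base 2). Lift 3: 84. −1: 83.
[1] 83 ≡ 3^(3 + 1) + 2 (base 3). Lift 4: 1026. −1: 1025.
[2] 1025 ≡ 4^(4 + 1) + 1 (base 4). Lift 5: 15626. −1: 15625.
[3] 15625 ≡ 5^(5 + 1) (base 5). Lift 6: 279936. −1: 279935.

279936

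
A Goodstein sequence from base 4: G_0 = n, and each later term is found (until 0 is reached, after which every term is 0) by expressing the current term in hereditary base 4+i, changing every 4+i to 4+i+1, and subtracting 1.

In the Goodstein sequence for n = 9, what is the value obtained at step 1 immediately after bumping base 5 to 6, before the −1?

12

i=0: 9 = 2·4 + 1 (b=4); 4→5: 2·5 + 1 = 11; 11−1 = 10
i=1: 10 = 2·5 (b=5); 5→6: 2·6 = 12; 12−1 = 11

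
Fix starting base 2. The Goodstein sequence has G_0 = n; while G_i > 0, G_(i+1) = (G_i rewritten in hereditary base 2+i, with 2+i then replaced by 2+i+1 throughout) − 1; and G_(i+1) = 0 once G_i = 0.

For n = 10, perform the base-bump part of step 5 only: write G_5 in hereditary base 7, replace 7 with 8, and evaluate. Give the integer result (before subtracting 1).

84073324

(0) 10|_2 = 2^(2 + 1) + 2 ↦ 3^(3 + 1) + 3|_3 = 84 ⇒ 83
(1) 83|_3 = 3^(3 + 1) + 2 ↦ 4^(4 + 1) + 2|_4 = 1026 ⇒ 1025
(2) 1025|_4 = 4^(4 + 1) + 1 ↦ 5^(5 + 1) + 1|_5 = 15626 ⇒ 15625
(3) 15625|_5 = 5^(5 + 1) ↦ 6^(6 + 1)|_6 = 279936 ⇒ 279935
(4) 279935|_6 = 5·6^6 + 5·6^5 + 5·6^4 + 5·6^3 + 5·6^2 + 5·6 + 5 ↦ 5·7^7 + 5·7^5 + 5·7^4 + 5·7^3 + 5·7^2 + 5·7 + 5|_7 = 4215755 ⇒ 4215754
(5) 4215754|_7 = 5·7^7 + 5·7^5 + 5·7^4 + 5·7^3 + 5·7^2 + 5·7 + 4 ↦ 5·8^8 + 5·8^5 + 5·8^4 + 5·8^3 + 5·8^2 + 5·8 + 4|_8 = 84073324 ⇒ 84073323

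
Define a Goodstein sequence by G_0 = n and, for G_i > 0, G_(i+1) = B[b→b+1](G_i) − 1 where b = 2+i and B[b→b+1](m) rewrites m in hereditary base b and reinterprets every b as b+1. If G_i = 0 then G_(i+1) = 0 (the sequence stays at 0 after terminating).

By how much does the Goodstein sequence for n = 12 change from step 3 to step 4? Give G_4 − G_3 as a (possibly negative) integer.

264334

G_0=12  [base 2] 2^(2 + 1) + 2^2  →[2↦3]→  3^(3 + 1) + 3^3 = 108  −1 ⇒ G_1=107
G_1=107  [base 3] 3^(3 + 1) + 2·3^2 + 2·3 + 2  →[3↦4]→  4^(4 + 1) + 2·4^2 + 2·4 + 2 = 1066  −1 ⇒ G_2=1065
G_2=1065  [base 4] 4^(4 + 1) + 2·4^2 + 2·4 + 1  →[4↦5]→  5^(5 + 1) + 2·5^2 + 2·5 + 1 = 15686  −1 ⇒ G_3=15685
G_3=15685  [base 5] 5^(5 + 1) + 2·5^2 + 2·5  →[5↦6]→  6^(6 + 1) + 2·6^2 + 2·6 = 280020  −1 ⇒ G_4=280019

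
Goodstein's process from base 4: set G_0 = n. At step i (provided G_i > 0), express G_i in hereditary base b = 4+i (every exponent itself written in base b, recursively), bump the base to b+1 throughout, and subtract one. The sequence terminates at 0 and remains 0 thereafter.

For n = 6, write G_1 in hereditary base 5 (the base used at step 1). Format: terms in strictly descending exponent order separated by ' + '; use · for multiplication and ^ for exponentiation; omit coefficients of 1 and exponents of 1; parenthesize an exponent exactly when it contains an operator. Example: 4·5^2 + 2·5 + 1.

5 + 1

step 0: 6 = 4 + 2; sub 5 for 4: 5 + 2; = 7; G_1 = 7−1 = 6
step 1: 6 = 5 + 1; sub 6 for 5: 6 + 1; = 7; G_2 = 7−1 = 6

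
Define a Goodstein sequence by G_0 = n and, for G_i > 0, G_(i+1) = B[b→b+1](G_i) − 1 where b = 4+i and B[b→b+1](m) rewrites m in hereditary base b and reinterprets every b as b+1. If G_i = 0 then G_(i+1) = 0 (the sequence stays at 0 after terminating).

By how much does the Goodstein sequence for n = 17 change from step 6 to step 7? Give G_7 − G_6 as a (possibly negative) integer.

4

step 0: 17 = 4^2 + 1; sub 5 for 4: 5^2 + 1; = 26; G_1 = 26−1 = 25
step 1: 25 = 5^2; sub 6 for 5: 6^2; = 36; G_2 = 36−1 = 35
step 2: 35 = 5·6 + 5; sub 7 for 6: 5·7 + 5; = 40; G_3 = 40−1 = 39
step 3: 39 = 5·7 + 4; sub 8 for 7: 5·8 + 4; = 44; G_4 = 44−1 = 43
step 4: 43 = 5·8 + 3; sub 9 for 8: 5·9 + 3; = 48; G_5 = 48−1 = 47
step 5: 47 = 5·9 + 2; sub 10 for 9: 5·10 + 2; = 52; G_6 = 52−1 = 51
step 6: 51 = 5·10 + 1; sub 11 for 10: 5·11 + 1; = 56; G_7 = 56−1 = 55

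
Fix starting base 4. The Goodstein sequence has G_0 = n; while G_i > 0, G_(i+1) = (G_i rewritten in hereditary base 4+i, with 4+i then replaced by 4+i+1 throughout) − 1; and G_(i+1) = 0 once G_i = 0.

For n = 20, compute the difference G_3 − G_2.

12

20 —HB4→ 4^2 + 4 —bump→ 5^2 + 5 = 30 —(−1)→ 29
29 —HB5→ 5^2 + 4 —bump→ 6^2 + 4 = 40 —(−1)→ 39
39 —HB6→ 6^2 + 3 —bump→ 7^2 + 3 = 52 —(−1)→ 51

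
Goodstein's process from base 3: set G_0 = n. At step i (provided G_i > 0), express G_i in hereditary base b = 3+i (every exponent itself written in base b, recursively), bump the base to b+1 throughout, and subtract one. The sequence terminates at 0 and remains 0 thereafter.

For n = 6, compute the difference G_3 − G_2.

6 —HB3→ 2·3 —bump→ 2·4 = 8 —(−1)→ 7
7 —HB4→ 4 + 3 —bump→ 5 + 3 = 8 —(−1)→ 7
7 —HB5→ 5 + 2 —bump→ 6 + 2 = 8 —(−1)→ 7

0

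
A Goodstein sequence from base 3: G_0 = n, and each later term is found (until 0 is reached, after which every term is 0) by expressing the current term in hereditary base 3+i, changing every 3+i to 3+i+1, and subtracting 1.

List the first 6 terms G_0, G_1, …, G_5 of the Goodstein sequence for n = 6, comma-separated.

G_0 = 6. HB_3(6) = 2·3. Bump = 8. G_1 = 7.
G_1 = 7. HB_4(7) = 4 + 3. Bump = 8. G_2 = 7.
G_2 = 7. HB_5(7) = 5 + 2. Bump = 8. G_3 = 7.
G_3 = 7. HB_6(7) = 6 + 1. Bump = 8. G_4 = 7.
G_4 = 7. HB_7(7) = 7. Bump = 8. G_5 = 7.

6, 7, 7, 7, 7, 7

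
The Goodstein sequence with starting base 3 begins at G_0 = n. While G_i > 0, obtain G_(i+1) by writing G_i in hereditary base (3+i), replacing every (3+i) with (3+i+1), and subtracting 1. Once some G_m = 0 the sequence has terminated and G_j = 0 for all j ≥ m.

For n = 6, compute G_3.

G_0=6  [base 3] 2·3  →[3↦4]→  2·4 = 8  −1 ⇒ G_1=7
G_1=7  [base 4] 4 + 3  →[4↦5]→  5 + 3 = 8  −1 ⇒ G_2=7
G_2=7  [base 5] 5 + 2  →[5↦6]→  6 + 2 = 8  −1 ⇒ G_3=7
G_3=7  [base 6] 6 + 1  →[6↦7]→  7 + 1 = 8  −1 ⇒ G_4=7

7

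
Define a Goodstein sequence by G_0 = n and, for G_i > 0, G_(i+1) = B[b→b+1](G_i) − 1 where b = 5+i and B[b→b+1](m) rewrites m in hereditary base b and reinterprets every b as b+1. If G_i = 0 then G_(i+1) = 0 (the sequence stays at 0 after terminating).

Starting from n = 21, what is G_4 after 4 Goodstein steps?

31

base 5: 21 = 4·5 + 1; at 6: 4·6 + 1 = 25; next = 24
base 6: 24 = 4·6; at 7: 4·7 = 28; next = 27
base 7: 27 = 3·7 + 6; at 8: 3·8 + 6 = 30; next = 29
base 8: 29 = 3·8 + 5; at 9: 3·9 + 5 = 32; next = 31
base 9: 31 = 3·9 + 4; at 10: 3·10 + 4 = 34; next = 33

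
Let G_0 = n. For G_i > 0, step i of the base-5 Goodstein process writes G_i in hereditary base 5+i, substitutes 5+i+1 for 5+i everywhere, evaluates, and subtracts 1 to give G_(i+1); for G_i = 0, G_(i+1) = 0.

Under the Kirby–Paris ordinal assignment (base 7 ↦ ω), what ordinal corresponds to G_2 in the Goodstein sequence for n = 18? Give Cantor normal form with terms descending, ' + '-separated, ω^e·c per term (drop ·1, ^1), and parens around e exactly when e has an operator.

i=0: 18 = 3·5 + 3 (b=5); 5→6: 3·6 + 3 = 21; 21−1 = 20
i=1: 20 = 3·6 + 2 (b=6); 6→7: 3·7 + 2 = 23; 23−1 = 22
i=2: 22 = 3·7 + 1 (b=7); 7→8: 3·8 + 1 = 25; 25−1 = 24

ω·3 + 1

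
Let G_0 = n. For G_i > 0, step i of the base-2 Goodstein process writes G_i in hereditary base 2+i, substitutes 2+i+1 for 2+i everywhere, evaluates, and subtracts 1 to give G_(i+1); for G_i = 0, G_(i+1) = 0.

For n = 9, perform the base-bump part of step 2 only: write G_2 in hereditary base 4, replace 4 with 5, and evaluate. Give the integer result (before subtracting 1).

9843

(0) 9|_2 = 2^(2 + 1) + 1 ↦ 3^(3 + 1) + 1|_3 = 82 ⇒ 81
(1) 81|_3 = 3^(3 + 1) ↦ 4^(4 + 1)|_4 = 1024 ⇒ 1023
(2) 1023|_4 = 3·4^4 + 3·4^3 + 3·4^2 + 3·4 + 3 ↦ 3·5^5 + 3·5^3 + 3·5^2 + 3·5 + 3|_5 = 9843 ⇒ 9842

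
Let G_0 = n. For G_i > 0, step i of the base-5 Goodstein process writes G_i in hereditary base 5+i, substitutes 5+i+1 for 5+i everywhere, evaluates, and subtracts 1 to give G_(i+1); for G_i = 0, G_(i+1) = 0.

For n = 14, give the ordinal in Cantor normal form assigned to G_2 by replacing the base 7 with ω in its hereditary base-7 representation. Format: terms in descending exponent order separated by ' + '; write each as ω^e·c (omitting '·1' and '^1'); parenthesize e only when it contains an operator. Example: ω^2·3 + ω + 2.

G_0 = 14. HB_5(14) = 2·5 + 4. Bump = 16. G_1 = 15.
G_1 = 15. HB_6(15) = 2·6 + 3. Bump = 17. G_2 = 16.

ω·2 + 2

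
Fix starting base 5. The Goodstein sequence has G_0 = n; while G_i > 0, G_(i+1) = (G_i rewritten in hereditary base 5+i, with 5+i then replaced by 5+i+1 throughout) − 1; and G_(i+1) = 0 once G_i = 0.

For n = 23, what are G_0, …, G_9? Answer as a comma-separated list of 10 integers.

(0) 23|_5 = 4·5 + 3 ↦ 4·6 + 3|_6 = 27 ⇒ 26
(1) 26|_6 = 4·6 + 2 ↦ 4·7 + 2|_7 = 30 ⇒ 29
(2) 29|_7 = 4·7 + 1 ↦ 4·8 + 1|_8 = 33 ⇒ 32
(3) 32|_8 = 4·8 ↦ 4·9|_9 = 36 ⇒ 35
(4) 35|_9 = 3·9 + 8 ↦ 3·10 + 8|_10 = 38 ⇒ 37
(5) 37|_10 = 3·10 + 7 ↦ 3·11 + 7|_11 = 40 ⇒ 39
(6) 39|_11 = 3·11 + 6 ↦ 3·12 + 6|_12 = 42 ⇒ 41
(7) 41|_12 = 3·12 + 5 ↦ 3·13 + 5|_13 = 44 ⇒ 43
(8) 43|_13 = 3·13 + 4 ↦ 3·14 + 4|_14 = 46 ⇒ 45

23, 26, 29, 32, 35, 37, 39, 41, 43, 45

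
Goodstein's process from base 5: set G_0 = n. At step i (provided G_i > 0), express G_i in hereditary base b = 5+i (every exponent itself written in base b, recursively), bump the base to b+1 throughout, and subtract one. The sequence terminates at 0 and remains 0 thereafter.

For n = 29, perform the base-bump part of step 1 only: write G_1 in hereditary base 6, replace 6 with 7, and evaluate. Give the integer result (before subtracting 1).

i=0: 29 = 5^2 + 4 (b=5); 5→6: 6^2 + 4 = 40; 40−1 = 39
i=1: 39 = 6^2 + 3 (b=6); 6→7: 7^2 + 3 = 52; 52−1 = 51

52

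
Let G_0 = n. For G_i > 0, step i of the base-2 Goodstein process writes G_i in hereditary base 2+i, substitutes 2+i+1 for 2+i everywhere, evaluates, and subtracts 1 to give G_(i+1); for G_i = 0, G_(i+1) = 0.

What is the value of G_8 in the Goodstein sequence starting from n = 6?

555551

G_0 = 6. HB_2(6) = 2^2 + 2. Bump = 30. G_1 = 29.
G_1 = 29. HB_3(29) = 3^3 + 2. Bump = 258. G_2 = 257.
G_2 = 257. HB_4(257) = 4^4 + 1. Bump = 3126. G_3 = 3125.
G_3 = 3125. HB_5(3125) = 5^5. Bump = 46656. G_4 = 46655.
G_4 = 46655. HB_6(46655) = 5·6^5 + 5·6^4 + 5·6^3 + 5·6^2 + 5·6 + 5. Bump = 98040. G_5 = 98039.
G_5 = 98039. HB_7(98039) = 5·7^5 + 5·7^4 + 5·7^3 + 5·7^2 + 5·7 + 4. Bump = 187244. G_6 = 187243.
G_6 = 187243. HB_8(187243) = 5·8^5 + 5·8^4 + 5·8^3 + 5·8^2 + 5·8 + 3. Bump = 332148. G_7 = 332147.
G_7 = 332147. HB_9(332147) = 5·9^5 + 5·9^4 + 5·9^3 + 5·9^2 + 5·9 + 2. Bump = 555552. G_8 = 555551.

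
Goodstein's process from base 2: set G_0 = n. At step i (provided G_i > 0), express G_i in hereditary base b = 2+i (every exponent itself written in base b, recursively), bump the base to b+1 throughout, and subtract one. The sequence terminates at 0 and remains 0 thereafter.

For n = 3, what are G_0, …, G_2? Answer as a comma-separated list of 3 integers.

step 0: 3 = 2 + 1; sub 3 for 2: 3 + 1; = 4; G_1 = 4−1 = 3
step 1: 3 = 3; sub 4 for 3: 4; = 4; G_2 = 4−1 = 3

3, 3, 3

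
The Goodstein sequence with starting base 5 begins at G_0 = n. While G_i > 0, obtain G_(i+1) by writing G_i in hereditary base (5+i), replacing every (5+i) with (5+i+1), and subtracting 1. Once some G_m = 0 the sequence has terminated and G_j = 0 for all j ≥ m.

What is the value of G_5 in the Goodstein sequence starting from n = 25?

51

step 0: 25 = 5^2; sub 6 for 5: 6^2; = 36; G_1 = 36−1 = 35
step 1: 35 = 5·6 + 5; sub 7 for 6: 5·7 + 5; = 40; G_2 = 40−1 = 39
step 2: 39 = 5·7 + 4; sub 8 for 7: 5·8 + 4; = 44; G_3 = 44−1 = 43
step 3: 43 = 5·8 + 3; sub 9 for 8: 5·9 + 3; = 48; G_4 = 48−1 = 47
step 4: 47 = 5·9 + 2; sub 10 for 9: 5·10 + 2; = 52; G_5 = 52−1 = 51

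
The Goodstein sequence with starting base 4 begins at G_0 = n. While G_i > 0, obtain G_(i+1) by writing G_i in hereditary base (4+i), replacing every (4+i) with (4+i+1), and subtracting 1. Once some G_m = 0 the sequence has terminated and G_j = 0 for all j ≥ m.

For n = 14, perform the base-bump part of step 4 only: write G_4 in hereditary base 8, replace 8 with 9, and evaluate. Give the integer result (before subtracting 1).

23

i=0: 14 = 3·4 + 2 (b=4); 4→5: 3·5 + 2 = 17; 17−1 = 16
i=1: 16 = 3·5 + 1 (b=5); 5→6: 3·6 + 1 = 19; 19−1 = 18
i=2: 18 = 3·6 (b=6); 6→7: 3·7 = 21; 21−1 = 20
i=3: 20 = 2·7 + 6 (b=7); 7→8: 2·8 + 6 = 22; 22−1 = 21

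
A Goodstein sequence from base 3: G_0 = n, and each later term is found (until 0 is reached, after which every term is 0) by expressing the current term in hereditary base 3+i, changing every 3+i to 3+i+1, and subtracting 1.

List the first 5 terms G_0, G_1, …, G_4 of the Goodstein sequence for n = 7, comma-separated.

7, 8, 9, 9, 9

[0] 7 ≡ 2·3 + 1 (base 3). Lift 4: 9. −1: 8.
[1] 8 ≡ 2·4 (base 4). Lift 5: 10. −1: 9.
[2] 9 ≡ 5 + 4 (base 5). Lift 6: 10. −1: 9.
[3] 9 ≡ 6 + 3 (base 6). Lift 7: 10. −1: 9.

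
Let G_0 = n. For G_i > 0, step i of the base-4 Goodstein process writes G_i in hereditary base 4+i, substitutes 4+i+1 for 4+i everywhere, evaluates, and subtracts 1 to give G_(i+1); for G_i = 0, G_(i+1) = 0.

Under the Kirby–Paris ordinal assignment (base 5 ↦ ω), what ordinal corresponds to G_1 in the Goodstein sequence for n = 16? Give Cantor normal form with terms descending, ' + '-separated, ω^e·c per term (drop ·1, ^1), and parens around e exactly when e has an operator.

ω·4 + 4

base 4: 16 = 4^2; at 5: 5^2 = 25; next = 24
base 5: 24 = 4·5 + 4; at 6: 4·6 + 4 = 28; next = 27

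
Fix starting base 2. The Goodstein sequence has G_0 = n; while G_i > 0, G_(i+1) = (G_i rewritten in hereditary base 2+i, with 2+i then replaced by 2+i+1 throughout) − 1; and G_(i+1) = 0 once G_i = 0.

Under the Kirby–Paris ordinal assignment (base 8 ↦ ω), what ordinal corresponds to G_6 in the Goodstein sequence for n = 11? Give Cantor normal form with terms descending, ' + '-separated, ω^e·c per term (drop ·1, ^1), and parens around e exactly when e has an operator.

ω^ω·7 + ω^7·7 + ω^6·7 + ω^5·7 + ω^4·7 + ω^3·7 + ω^2·7 + ω·7 + 7

G_0=11  [base 2] 2^(2 + 1) + 2 + 1  →[2↦3]→  3^(3 + 1) + 3 + 1 = 85  −1 ⇒ G_1=84
G_1=84  [base 3] 3^(3 + 1) + 3  →[3↦4]→  4^(4 + 1) + 4 = 1028  −1 ⇒ G_2=1027
G_2=1027  [base 4] 4^(4 + 1) + 3  →[4↦5]→  5^(5 + 1) + 3 = 15628  −1 ⇒ G_3=15627
G_3=15627  [base 5] 5^(5 + 1) + 2  →[5↦6]→  6^(6 + 1) + 2 = 279938  −1 ⇒ G_4=279937
G_4=279937  [base 6] 6^(6 + 1) + 1  →[6↦7]→  7^(7 + 1) + 1 = 5764802  −1 ⇒ G_5=5764801
G_5=5764801  [base 7] 7^(7 + 1)  →[7↦8]→  8^(8 + 1) = 134217728  −1 ⇒ G_6=134217727
G_6=134217727  [base 8] 7·8^8 + 7·8^7 + 7·8^6 + 7·8^5 + 7·8^4 + 7·8^3 + 7·8^2 + 7·8 + 7  →[8↦9]→  7·9^9 + 7·9^7 + 7·9^6 + 7·9^5 + 7·9^4 + 7·9^3 + 7·9^2 + 7·9 + 7 = 2749609303  −1 ⇒ G_7=2749609302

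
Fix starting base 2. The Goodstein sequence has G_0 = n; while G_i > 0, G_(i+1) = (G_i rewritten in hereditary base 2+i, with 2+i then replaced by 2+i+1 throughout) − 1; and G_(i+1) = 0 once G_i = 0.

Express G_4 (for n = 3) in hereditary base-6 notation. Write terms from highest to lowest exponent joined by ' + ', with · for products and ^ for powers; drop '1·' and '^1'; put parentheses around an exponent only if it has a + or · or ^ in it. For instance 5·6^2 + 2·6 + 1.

1

(0) 3|_2 = 2 + 1 ↦ 3 + 1|_3 = 4 ⇒ 3
(1) 3|_3 = 3 ↦ 4|_4 = 4 ⇒ 3
(2) 3|_4 = 3 ↦ 3|_5 = 3 ⇒ 2
(3) 2|_5 = 2 ↦ 2|_6 = 2 ⇒ 1
(4) 1|_6 = 1 ↦ 1|_7 = 1 ⇒ 0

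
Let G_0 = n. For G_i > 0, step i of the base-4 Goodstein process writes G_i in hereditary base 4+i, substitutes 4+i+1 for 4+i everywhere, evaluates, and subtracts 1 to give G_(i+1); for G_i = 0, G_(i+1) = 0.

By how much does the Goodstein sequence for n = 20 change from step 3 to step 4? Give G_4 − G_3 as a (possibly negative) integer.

step 0: 20 = 4^2 + 4; sub 5 for 4: 5^2 + 5; = 30; G_1 = 30−1 = 29
step 1: 29 = 5^2 + 4; sub 6 for 5: 6^2 + 4; = 40; G_2 = 40−1 = 39
step 2: 39 = 6^2 + 3; sub 7 for 6: 7^2 + 3; = 52; G_3 = 52−1 = 51
step 3: 51 = 7^2 + 2; sub 8 for 7: 8^2 + 2; = 66; G_4 = 66−1 = 65

14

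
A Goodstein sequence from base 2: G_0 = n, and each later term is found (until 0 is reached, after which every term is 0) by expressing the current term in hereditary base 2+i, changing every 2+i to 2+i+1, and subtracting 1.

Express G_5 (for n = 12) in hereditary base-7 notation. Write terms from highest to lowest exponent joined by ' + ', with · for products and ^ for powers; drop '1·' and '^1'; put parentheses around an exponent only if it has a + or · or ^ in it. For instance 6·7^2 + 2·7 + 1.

7^(7 + 1) + 2·7^2 + 7 + 4

i=0: 12 = 2^(2 + 1) + 2^2 (b=2); 2→3: 3^(3 + 1) + 3^3 = 108; 108−1 = 107
i=1: 107 = 3^(3 + 1) + 2·3^2 + 2·3 + 2 (b=3); 3→4: 4^(4 + 1) + 2·4^2 + 2·4 + 2 = 1066; 1066−1 = 1065
i=2: 1065 = 4^(4 + 1) + 2·4^2 + 2·4 + 1 (b=4); 4→5: 5^(5 + 1) + 2·5^2 + 2·5 + 1 = 15686; 15686−1 = 15685
i=3: 15685 = 5^(5 + 1) + 2·5^2 + 2·5 (b=5); 5→6: 6^(6 + 1) + 2·6^2 + 2·6 = 280020; 280020−1 = 280019
i=4: 280019 = 6^(6 + 1) + 2·6^2 + 6 + 5 (b=6); 6→7: 7^(7 + 1) + 2·7^2 + 7 + 5 = 5764911; 5764911−1 = 5764910
i=5: 5764910 = 7^(7 + 1) + 2·7^2 + 7 + 4 (b=7); 7→8: 8^(8 + 1) + 2·8^2 + 8 + 4 = 134217868; 134217868−1 = 134217867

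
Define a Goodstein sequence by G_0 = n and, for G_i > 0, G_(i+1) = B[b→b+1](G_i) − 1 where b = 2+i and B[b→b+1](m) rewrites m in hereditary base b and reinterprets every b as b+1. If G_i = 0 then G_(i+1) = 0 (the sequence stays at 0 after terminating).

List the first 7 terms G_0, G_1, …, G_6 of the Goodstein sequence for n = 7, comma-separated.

7, 30, 259, 3127, 46657, 823543, 16777215

step 0: 7 = 2^2 + 2 + 1; sub 3 for 2: 3^3 + 3 + 1; = 31; G_1 = 31−1 = 30
step 1: 30 = 3^3 + 3; sub 4 for 3: 4^4 + 4; = 260; G_2 = 260−1 = 259
step 2: 259 = 4^4 + 3; sub 5 for 4: 5^5 + 3; = 3128; G_3 = 3128−1 = 3127
step 3: 3127 = 5^5 + 2; sub 6 for 5: 6^6 + 2; = 46658; G_4 = 46658−1 = 46657
step 4: 46657 = 6^6 + 1; sub 7 for 6: 7^7 + 1; = 823544; G_5 = 823544−1 = 823543
step 5: 823543 = 7^7; sub 8 for 7: 8^8; = 16777216; G_6 = 16777216−1 = 16777215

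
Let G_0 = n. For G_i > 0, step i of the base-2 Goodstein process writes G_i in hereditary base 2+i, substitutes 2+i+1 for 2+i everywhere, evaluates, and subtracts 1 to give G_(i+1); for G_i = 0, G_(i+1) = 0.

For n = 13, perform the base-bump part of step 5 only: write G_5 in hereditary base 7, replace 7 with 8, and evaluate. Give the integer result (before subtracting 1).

134219480

base 2: 13 = 2^(2 + 1) + 2^2 + 1; at 3: 3^(3 + 1) + 3^3 + 1 = 109; next = 108
base 3: 108 = 3^(3 + 1) + 3^3; at 4: 4^(4 + 1) + 4^4 = 1280; next = 1279
base 4: 1279 = 4^(4 + 1) + 3·4^3 + 3·4^2 + 3·4 + 3; at 5: 5^(5 + 1) + 3·5^3 + 3·5^2 + 3·5 + 3 = 16093; next = 16092
base 5: 16092 = 5^(5 + 1) + 3·5^3 + 3·5^2 + 3·5 + 2; at 6: 6^(6 + 1) + 3·6^3 + 3·6^2 + 3·6 + 2 = 280712; next = 280711
base 6: 280711 = 6^(6 + 1) + 3·6^3 + 3·6^2 + 3·6 + 1; at 7: 7^(7 + 1) + 3·7^3 + 3·7^2 + 3·7 + 1 = 5765999; next = 5765998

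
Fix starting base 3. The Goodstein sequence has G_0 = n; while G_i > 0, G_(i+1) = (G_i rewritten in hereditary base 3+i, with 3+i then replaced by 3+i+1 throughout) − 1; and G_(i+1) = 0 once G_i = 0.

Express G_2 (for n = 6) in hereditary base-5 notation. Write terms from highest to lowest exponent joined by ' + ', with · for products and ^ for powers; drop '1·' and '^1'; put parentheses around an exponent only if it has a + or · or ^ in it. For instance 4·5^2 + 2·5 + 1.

5 + 2

step 0: 6 = 2·3; sub 4 for 3: 2·4; = 8; G_1 = 8−1 = 7
step 1: 7 = 4 + 3; sub 5 for 4: 5 + 3; = 8; G_2 = 8−1 = 7
step 2: 7 = 5 + 2; sub 6 for 5: 6 + 2; = 8; G_3 = 8−1 = 7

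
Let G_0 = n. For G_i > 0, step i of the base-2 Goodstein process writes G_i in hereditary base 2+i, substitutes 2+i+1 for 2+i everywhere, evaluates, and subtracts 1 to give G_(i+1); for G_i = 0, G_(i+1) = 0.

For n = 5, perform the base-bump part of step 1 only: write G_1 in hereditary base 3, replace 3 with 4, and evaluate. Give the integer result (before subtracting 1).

256

base 2: 5 = 2^2 + 1; at 3: 3^3 + 1 = 28; next = 27
base 3: 27 = 3^3; at 4: 4^4 = 256; next = 255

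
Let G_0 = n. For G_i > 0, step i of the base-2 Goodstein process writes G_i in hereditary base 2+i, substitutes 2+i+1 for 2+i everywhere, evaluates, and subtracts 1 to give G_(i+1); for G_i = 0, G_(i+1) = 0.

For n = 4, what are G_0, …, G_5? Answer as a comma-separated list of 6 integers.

4, 26, 41, 60, 83, 109

i=0: 4 = 2^2 (b=2); 2→3: 3^3 = 27; 27−1 = 26
i=1: 26 = 2·3^2 + 2·3 + 2 (b=3); 3→4: 2·4^2 + 2·4 + 2 = 42; 42−1 = 41
i=2: 41 = 2·4^2 + 2·4 + 1 (b=4); 4→5: 2·5^2 + 2·5 + 1 = 61; 61−1 = 60
i=3: 60 = 2·5^2 + 2·5 (b=5); 5→6: 2·6^2 + 2·6 = 84; 84−1 = 83
i=4: 83 = 2·6^2 + 6 + 5 (b=6); 6→7: 2·7^2 + 7 + 5 = 110; 110−1 = 109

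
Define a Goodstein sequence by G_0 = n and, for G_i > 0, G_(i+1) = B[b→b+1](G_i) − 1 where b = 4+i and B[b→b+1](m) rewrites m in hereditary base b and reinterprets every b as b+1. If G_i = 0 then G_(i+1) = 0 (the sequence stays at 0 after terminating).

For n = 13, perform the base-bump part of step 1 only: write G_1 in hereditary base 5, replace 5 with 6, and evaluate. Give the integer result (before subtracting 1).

18

i=0: 13 = 3·4 + 1 (b=4); 4→5: 3·5 + 1 = 16; 16−1 = 15
i=1: 15 = 3·5 (b=5); 5→6: 3·6 = 18; 18−1 = 17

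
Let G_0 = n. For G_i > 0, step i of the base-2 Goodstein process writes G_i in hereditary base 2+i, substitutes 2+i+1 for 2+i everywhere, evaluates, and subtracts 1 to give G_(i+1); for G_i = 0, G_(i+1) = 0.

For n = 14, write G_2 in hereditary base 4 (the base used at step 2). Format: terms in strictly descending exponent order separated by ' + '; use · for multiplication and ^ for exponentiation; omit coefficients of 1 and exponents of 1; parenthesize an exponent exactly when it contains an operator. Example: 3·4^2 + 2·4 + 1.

G_0=14  [base 2] 2^(2 + 1) + 2^2 + 2  →[2↦3]→  3^(3 + 1) + 3^3 + 3 = 111  −1 ⇒ G_1=110
G_1=110  [base 3] 3^(3 + 1) + 3^3 + 2  →[3↦4]→  4^(4 + 1) + 4^4 + 2 = 1282  −1 ⇒ G_2=1281
G_2=1281  [base 4] 4^(4 + 1) + 4^4 + 1  →[4↦5]→  5^(5 + 1) + 5^5 + 1 = 18751  −1 ⇒ G_3=18750

4^(4 + 1) + 4^4 + 1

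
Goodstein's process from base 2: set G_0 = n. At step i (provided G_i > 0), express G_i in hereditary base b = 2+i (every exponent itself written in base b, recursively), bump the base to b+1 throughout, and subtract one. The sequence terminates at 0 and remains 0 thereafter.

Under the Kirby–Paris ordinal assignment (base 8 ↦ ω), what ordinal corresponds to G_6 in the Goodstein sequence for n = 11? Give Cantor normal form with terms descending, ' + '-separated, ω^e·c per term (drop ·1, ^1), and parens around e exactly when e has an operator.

ω^ω·7 + ω^7·7 + ω^6·7 + ω^5·7 + ω^4·7 + ω^3·7 + ω^2·7 + ω·7 + 7

i=0: 11 = 2^(2 + 1) + 2 + 1 (b=2); 2→3: 3^(3 + 1) + 3 + 1 = 85; 85−1 = 84
i=1: 84 = 3^(3 + 1) + 3 (b=3); 3→4: 4^(4 + 1) + 4 = 1028; 1028−1 = 1027
i=2: 1027 = 4^(4 + 1) + 3 (b=4); 4→5: 5^(5 + 1) + 3 = 15628; 15628−1 = 15627
i=3: 15627 = 5^(5 + 1) + 2 (b=5); 5→6: 6^(6 + 1) + 2 = 279938; 279938−1 = 279937
i=4: 279937 = 6^(6 + 1) + 1 (b=6); 6→7: 7^(7 + 1) + 1 = 5764802; 5764802−1 = 5764801
i=5: 5764801 = 7^(7 + 1) (b=7); 7→8: 8^(8 + 1) = 134217728; 134217728−1 = 134217727
i=6: 134217727 = 7·8^8 + 7·8^7 + 7·8^6 + 7·8^5 + 7·8^4 + 7·8^3 + 7·8^2 + 7·8 + 7 (b=8); 8→9: 7·9^9 + 7·9^7 + 7·9^6 + 7·9^5 + 7·9^4 + 7·9^3 + 7·9^2 + 7·9 + 7 = 2749609303; 2749609303−1 = 2749609302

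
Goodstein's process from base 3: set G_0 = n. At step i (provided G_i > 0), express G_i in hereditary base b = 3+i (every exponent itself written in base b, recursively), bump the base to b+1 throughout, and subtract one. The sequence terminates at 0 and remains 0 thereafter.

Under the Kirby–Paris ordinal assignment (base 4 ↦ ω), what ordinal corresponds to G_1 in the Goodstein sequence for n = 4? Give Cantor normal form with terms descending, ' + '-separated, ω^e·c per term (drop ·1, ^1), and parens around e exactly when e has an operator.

ω

G_0 = 4. HB_3(4) = 3 + 1. Bump = 5. G_1 = 4.
G_1 = 4. HB_4(4) = 4. Bump = 5. G_2 = 4.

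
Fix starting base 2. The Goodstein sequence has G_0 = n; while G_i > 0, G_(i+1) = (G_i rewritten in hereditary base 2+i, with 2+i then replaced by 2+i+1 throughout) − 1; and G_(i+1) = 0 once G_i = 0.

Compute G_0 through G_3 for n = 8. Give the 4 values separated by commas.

base 2: 8 = 2^(2 + 1); at 3: 3^(3 + 1) = 81; next = 80
base 3: 80 = 2·3^3 + 2·3^2 + 2·3 + 2; at 4: 2·4^4 + 2·4^2 + 2·4 + 2 = 554; next = 553
base 4: 553 = 2·4^4 + 2·4^2 + 2·4 + 1; at 5: 2·5^5 + 2·5^2 + 2·5 + 1 = 6311; next = 6310

8, 80, 553, 6310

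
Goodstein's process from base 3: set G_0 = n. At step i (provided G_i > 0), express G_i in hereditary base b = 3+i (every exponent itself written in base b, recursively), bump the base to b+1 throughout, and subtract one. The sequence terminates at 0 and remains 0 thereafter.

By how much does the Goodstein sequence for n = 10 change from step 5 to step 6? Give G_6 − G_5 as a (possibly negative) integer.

G_0=10  [base 3] 3^2 + 1  →[3↦4]→  4^2 + 1 = 17  −1 ⇒ G_1=16
G_1=16  [base 4] 4^2  →[4↦5]→  5^2 = 25  −1 ⇒ G_2=24
G_2=24  [base 5] 4·5 + 4  →[5↦6]→  4·6 + 4 = 28  −1 ⇒ G_3=27
G_3=27  [base 6] 4·6 + 3  →[6↦7]→  4·7 + 3 = 31  −1 ⇒ G_4=30
G_4=30  [base 7] 4·7 + 2  →[7↦8]→  4·8 + 2 = 34  −1 ⇒ G_5=33
G_5=33  [base 8] 4·8 + 1  →[8↦9]→  4·9 + 1 = 37  −1 ⇒ G_6=36

3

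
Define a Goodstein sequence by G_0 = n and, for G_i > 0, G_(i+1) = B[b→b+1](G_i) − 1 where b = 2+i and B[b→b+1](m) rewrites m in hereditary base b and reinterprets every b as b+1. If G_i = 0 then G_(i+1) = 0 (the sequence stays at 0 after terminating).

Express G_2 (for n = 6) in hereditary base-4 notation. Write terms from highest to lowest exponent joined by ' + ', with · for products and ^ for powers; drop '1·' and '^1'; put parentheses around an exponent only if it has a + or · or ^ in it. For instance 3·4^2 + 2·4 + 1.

4^4 + 1

[0] 6 ≡ 2^2 + 2 (base 2). Lift 3: 30. −1: 29.
[1] 29 ≡ 3^3 + 2 (base 3). Lift 4: 258. −1: 257.
[2] 257 ≡ 4^4 + 1 (base 4). Lift 5: 3126. −1: 3125.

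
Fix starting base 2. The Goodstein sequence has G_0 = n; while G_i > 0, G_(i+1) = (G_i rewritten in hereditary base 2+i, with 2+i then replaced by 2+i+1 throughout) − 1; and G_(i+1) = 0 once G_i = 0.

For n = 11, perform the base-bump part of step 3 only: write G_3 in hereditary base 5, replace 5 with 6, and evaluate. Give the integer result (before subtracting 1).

i=0: 11 = 2^(2 + 1) + 2 + 1 (b=2); 2→3: 3^(3 + 1) + 3 + 1 = 85; 85−1 = 84
i=1: 84 = 3^(3 + 1) + 3 (b=3); 3→4: 4^(4 + 1) + 4 = 1028; 1028−1 = 1027
i=2: 1027 = 4^(4 + 1) + 3 (b=4); 4→5: 5^(5 + 1) + 3 = 15628; 15628−1 = 15627
i=3: 15627 = 5^(5 + 1) + 2 (b=5); 5→6: 6^(6 + 1) + 2 = 279938; 279938−1 = 279937

279938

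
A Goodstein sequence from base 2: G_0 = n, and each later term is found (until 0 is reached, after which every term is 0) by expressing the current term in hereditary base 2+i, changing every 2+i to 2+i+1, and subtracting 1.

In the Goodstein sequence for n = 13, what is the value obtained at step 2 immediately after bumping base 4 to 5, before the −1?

i=0: 13 = 2^(2 + 1) + 2^2 + 1 (b=2); 2→3: 3^(3 + 1) + 3^3 + 1 = 109; 109−1 = 108
i=1: 108 = 3^(3 + 1) + 3^3 (b=3); 3→4: 4^(4 + 1) + 4^4 = 1280; 1280−1 = 1279
i=2: 1279 = 4^(4 + 1) + 3·4^3 + 3·4^2 + 3·4 + 3 (b=4); 4→5: 5^(5 + 1) + 3·5^3 + 3·5^2 + 3·5 + 3 = 16093; 16093−1 = 16092

16093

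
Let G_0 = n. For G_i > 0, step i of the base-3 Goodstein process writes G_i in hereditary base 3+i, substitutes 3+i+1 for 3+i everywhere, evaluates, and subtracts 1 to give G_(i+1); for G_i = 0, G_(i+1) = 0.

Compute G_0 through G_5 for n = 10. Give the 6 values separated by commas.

i=0: 10 = 3^2 + 1 (b=3); 3→4: 4^2 + 1 = 17; 17−1 = 16
i=1: 16 = 4^2 (b=4); 4→5: 5^2 = 25; 25−1 = 24
i=2: 24 = 4·5 + 4 (b=5); 5→6: 4·6 + 4 = 28; 28−1 = 27
i=3: 27 = 4·6 + 3 (b=6); 6→7: 4·7 + 3 = 31; 31−1 = 30
i=4: 30 = 4·7 + 2 (b=7); 7→8: 4·8 + 2 = 34; 34−1 = 33

10, 16, 24, 27, 30, 33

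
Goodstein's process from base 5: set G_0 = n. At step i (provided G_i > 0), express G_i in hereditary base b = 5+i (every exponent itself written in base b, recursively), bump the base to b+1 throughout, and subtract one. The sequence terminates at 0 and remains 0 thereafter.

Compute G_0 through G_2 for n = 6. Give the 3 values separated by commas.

6, 6, 6

[0] 6 ≡ 5 + 1 (base 5). Lift 6: 7. −1: 6.
[1] 6 ≡ 6 (base 6). Lift 7: 7. −1: 6.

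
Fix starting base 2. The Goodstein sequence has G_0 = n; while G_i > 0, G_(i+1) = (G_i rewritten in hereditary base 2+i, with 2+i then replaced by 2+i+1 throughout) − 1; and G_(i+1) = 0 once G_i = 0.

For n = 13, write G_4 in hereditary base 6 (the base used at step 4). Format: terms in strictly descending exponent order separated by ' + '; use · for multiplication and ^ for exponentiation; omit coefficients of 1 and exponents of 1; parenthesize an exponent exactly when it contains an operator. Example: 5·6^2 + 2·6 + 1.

[0] 13 ≡ 2^(2 + 1) + 2^2 + 1 (base 2). Lift 3: 109. −1: 108.
[1] 108 ≡ 3^(3 + 1) + 3^3 (base 3). Lift 4: 1280. −1: 1279.
[2] 1279 ≡ 4^(4 + 1) + 3·4^3 + 3·4^2 + 3·4 + 3 (base 4). Lift 5: 16093. −1: 16092.
[3] 16092 ≡ 5^(5 + 1) + 3·5^3 + 3·5^2 + 3·5 + 2 (base 5). Lift 6: 280712. −1: 280711.
[4] 280711 ≡ 6^(6 + 1) + 3·6^3 + 3·6^2 + 3·6 + 1 (base 6). Lift 7: 5765999. −1: 5765998.

6^(6 + 1) + 3·6^3 + 3·6^2 + 3·6 + 1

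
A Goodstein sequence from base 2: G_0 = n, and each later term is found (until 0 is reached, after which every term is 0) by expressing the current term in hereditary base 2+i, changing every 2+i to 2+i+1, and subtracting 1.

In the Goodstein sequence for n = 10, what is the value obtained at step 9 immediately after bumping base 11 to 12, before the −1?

i=0: 10 = 2^(2 + 1) + 2 (b=2); 2→3: 3^(3 + 1) + 3 = 84; 84−1 = 83
i=1: 83 = 3^(3 + 1) + 2 (b=3); 3→4: 4^(4 + 1) + 2 = 1026; 1026−1 = 1025
i=2: 1025 = 4^(4 + 1) + 1 (b=4); 4→5: 5^(5 + 1) + 1 = 15626; 15626−1 = 15625
i=3: 15625 = 5^(5 + 1) (b=5); 5→6: 6^(6 + 1) = 279936; 279936−1 = 279935
i=4: 279935 = 5·6^6 + 5·6^5 + 5·6^4 + 5·6^3 + 5·6^2 + 5·6 + 5 (b=6); 6→7: 5·7^7 + 5·7^5 + 5·7^4 + 5·7^3 + 5·7^2 + 5·7 + 5 = 4215755; 4215755−1 = 4215754
i=5: 4215754 = 5·7^7 + 5·7^5 + 5·7^4 + 5·7^3 + 5·7^2 + 5·7 + 4 (b=7); 7→8: 5·8^8 + 5·8^5 + 5·8^4 + 5·8^3 + 5·8^2 + 5·8 + 4 = 84073324; 84073324−1 = 84073323
i=6: 84073323 = 5·8^8 + 5·8^5 + 5·8^4 + 5·8^3 + 5·8^2 + 5·8 + 3 (b=8); 8→9: 5·9^9 + 5·9^5 + 5·9^4 + 5·9^3 + 5·9^2 + 5·9 + 3 = 1937434593; 1937434593−1 = 1937434592
i=7: 1937434592 = 5·9^9 + 5·9^5 + 5·9^4 + 5·9^3 + 5·9^2 + 5·9 + 2 (b=9); 9→10: 5·10^10 + 5·10^5 + 5·10^4 + 5·10^3 + 5·10^2 + 5·10 + 2 = 50000555552; 50000555552−1 = 50000555551
i=8: 50000555551 = 5·10^10 + 5·10^5 + 5·10^4 + 5·10^3 + 5·10^2 + 5·10 + 1 (b=10); 10→11: 5·11^11 + 5·11^5 + 5·11^4 + 5·11^3 + 5·11^2 + 5·11 + 1 = 1426559238831; 1426559238831−1 = 1426559238830

44580503598540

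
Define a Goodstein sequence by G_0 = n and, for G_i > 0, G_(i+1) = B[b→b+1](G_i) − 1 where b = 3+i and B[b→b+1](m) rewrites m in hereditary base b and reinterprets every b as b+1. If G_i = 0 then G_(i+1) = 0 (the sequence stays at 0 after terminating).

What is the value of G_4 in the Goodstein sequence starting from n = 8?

step 0: 8 = 2·3 + 2; sub 4 for 3: 2·4 + 2; = 10; G_1 = 10−1 = 9
step 1: 9 = 2·4 + 1; sub 5 for 4: 2·5 + 1; = 11; G_2 = 11−1 = 10
step 2: 10 = 2·5; sub 6 for 5: 2·6; = 12; G_3 = 12−1 = 11
step 3: 11 = 6 + 5; sub 7 for 6: 7 + 5; = 12; G_4 = 12−1 = 11
step 4: 11 = 7 + 4; sub 8 for 7: 8 + 4; = 12; G_5 = 12−1 = 11

11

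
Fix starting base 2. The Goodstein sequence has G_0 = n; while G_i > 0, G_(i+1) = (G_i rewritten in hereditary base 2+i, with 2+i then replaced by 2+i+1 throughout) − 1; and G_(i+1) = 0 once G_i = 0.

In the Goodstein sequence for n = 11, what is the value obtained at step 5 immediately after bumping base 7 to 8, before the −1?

[0] 11 ≡ 2^(2 + 1) + 2 + 1 (base 2). Lift 3: 85. −1: 84.
[1] 84 ≡ 3^(3 + 1) + 3 (base 3). Lift 4: 1028. −1: 1027.
[2] 1027 ≡ 4^(4 + 1) + 3 (base 4). Lift 5: 15628. −1: 15627.
[3] 15627 ≡ 5^(5 + 1) + 2 (base 5). Lift 6: 279938. −1: 279937.
[4] 279937 ≡ 6^(6 + 1) + 1 (base 6). Lift 7: 5764802. −1: 5764801.

134217728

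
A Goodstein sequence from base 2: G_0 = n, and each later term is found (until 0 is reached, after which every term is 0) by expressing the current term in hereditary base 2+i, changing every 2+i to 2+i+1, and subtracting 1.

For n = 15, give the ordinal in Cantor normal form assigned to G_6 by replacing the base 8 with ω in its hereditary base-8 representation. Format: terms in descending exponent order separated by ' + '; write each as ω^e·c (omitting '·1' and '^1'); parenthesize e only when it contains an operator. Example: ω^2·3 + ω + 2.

ω^(ω + 1) + ω^7·7 + ω^6·7 + ω^5·7 + ω^4·7 + ω^3·7 + ω^2·7 + ω·7 + 7

i=0: 15 = 2^(2 + 1) + 2^2 + 2 + 1 (b=2); 2→3: 3^(3 + 1) + 3^3 + 3 + 1 = 112; 112−1 = 111
i=1: 111 = 3^(3 + 1) + 3^3 + 3 (b=3); 3→4: 4^(4 + 1) + 4^4 + 4 = 1284; 1284−1 = 1283
i=2: 1283 = 4^(4 + 1) + 4^4 + 3 (b=4); 4→5: 5^(5 + 1) + 5^5 + 3 = 18753; 18753−1 = 18752
i=3: 18752 = 5^(5 + 1) + 5^5 + 2 (b=5); 5→6: 6^(6 + 1) + 6^6 + 2 = 326594; 326594−1 = 326593
i=4: 326593 = 6^(6 + 1) + 6^6 + 1 (b=6); 6→7: 7^(7 + 1) + 7^7 + 1 = 6588345; 6588345−1 = 6588344
i=5: 6588344 = 7^(7 + 1) + 7^7 (b=7); 7→8: 8^(8 + 1) + 8^8 = 150994944; 150994944−1 = 150994943
i=6: 150994943 = 8^(8 + 1) + 7·8^7 + 7·8^6 + 7·8^5 + 7·8^4 + 7·8^3 + 7·8^2 + 7·8 + 7 (b=8); 8→9: 9^(9 + 1) + 7·9^7 + 7·9^6 + 7·9^5 + 7·9^4 + 7·9^3 + 7·9^2 + 7·9 + 7 = 3524450281; 3524450281−1 = 3524450280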